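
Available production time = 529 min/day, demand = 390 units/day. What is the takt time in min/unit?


Formula: Takt Time = Available Production Time / Customer Demand
Takt = 529 min/day / 390 units/day
Takt = 1.36 min/unit

1.36 min/unit


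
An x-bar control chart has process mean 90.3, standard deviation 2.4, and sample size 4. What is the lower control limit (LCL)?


LCL = 90.3 - 3 * 2.4 / sqrt(4)

86.7


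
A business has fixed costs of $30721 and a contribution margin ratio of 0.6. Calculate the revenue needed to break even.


Formula: BER = Fixed Costs / Contribution Margin Ratio
BER = $30721 / 0.6
BER = $51201.67 (to the nearest cent)

$51201.67


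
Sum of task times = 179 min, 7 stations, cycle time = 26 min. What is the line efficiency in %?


Formula: Efficiency = Sum of Task Times / (N_stations * CT) * 100
Total station capacity = 7 stations * 26 min = 182 min
Efficiency = 179 / 182 * 100 = 98.4%

98.4%


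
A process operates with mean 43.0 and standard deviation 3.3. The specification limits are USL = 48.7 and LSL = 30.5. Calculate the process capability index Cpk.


Cpu = (48.7 - 43.0) / (3 * 3.3) = 0.58
Cpl = (43.0 - 30.5) / (3 * 3.3) = 1.26
Cpk = min(0.58, 1.26) = 0.58

0.58


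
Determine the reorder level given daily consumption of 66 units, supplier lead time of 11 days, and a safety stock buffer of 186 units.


Formula: ROP = (Daily Demand * Lead Time) + Safety Stock
Demand during lead time = 66 * 11 = 726 units
ROP = 726 + 186 = 912 units

912 units


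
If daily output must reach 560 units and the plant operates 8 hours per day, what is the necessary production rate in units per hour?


Formula: Production Rate = Daily Demand / Available Hours
Rate = 560 units/day / 8 hours/day
Rate = 70.0 units/hour

70.0 units/hour


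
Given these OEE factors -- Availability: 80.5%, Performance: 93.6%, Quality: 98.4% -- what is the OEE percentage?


Formula: OEE = Availability * Performance * Quality / 10000
A * P = 80.5% * 93.6% / 100 = 75.35%
OEE = 75.35% * 98.4% / 100 = 74.1%

74.1%


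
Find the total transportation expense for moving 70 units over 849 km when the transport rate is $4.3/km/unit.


TC = dist * cost * units = 849 * 4.3 * 70 = $255549.00

$255549.00


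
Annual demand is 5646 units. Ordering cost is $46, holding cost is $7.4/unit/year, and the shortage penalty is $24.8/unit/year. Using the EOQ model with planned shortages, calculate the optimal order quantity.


Formula: EOQ* = sqrt(2DS/H) * sqrt((H+P)/P)
Base EOQ = sqrt(2*5646*46/7.4) = 264.94 units
Correction = sqrt((7.4+24.8)/24.8) = 1.13947
EOQ* = 264.94 * 1.13947 = 301.9 units

301.9 units


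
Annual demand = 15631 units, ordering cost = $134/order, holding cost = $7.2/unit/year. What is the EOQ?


Formula: EOQ = sqrt(2 * D * S / H)
Numerator: 2 * 15631 * 134 = 4189108
2DS/H = 4189108 / 7.2 = 581820.6
EOQ = sqrt(581820.6) = 762.8 units

762.8 units


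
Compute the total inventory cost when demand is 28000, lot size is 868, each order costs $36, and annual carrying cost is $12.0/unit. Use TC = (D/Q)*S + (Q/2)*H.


TC = 28000/868 * 36 + 868/2 * 12.0

$6369.29


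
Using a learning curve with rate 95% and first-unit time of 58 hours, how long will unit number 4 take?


Formula: T_n = T_1 * (learning_rate)^(log2(n)) where learning_rate = rate/100
Doublings = log2(4) = 2
T_n = 58 * 0.95^2
T_n = 58 * 0.9025 = 52.3 hours

52.3 hours


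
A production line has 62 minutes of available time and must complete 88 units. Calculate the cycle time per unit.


Formula: CT = Available Time / Number of Units
CT = 62 min / 88 units
CT = 0.7 min/unit

0.7 min/unit


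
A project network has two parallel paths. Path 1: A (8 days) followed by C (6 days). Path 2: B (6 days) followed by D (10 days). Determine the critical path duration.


Path 1 = 8 + 6 = 14 days
Path 2 = 6 + 10 = 16 days
Duration = max(14, 16) = 16 days

16 days


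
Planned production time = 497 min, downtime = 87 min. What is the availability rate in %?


Formula: Availability = (Planned Time - Downtime) / Planned Time * 100
Uptime = 497 - 87 = 410 min
Availability = 410 / 497 * 100 = 82.5%

82.5%


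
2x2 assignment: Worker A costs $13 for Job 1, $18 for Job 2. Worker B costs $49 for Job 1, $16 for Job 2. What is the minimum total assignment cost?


Option 1: A->1 + B->2 = $13 + $16 = $29
Option 2: A->2 + B->1 = $18 + $49 = $67
Min cost = min($29, $67) = $29

$29


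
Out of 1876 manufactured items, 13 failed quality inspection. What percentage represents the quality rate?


Formula: Quality Rate = Good Pieces / Total Pieces * 100
Good pieces = 1876 - 13 = 1863
QR = 1863 / 1876 * 100 = 99.3%

99.3%


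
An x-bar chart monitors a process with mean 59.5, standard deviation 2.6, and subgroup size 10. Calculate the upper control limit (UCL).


UCL = 59.5 + 3 * 2.6 / sqrt(10)

61.97


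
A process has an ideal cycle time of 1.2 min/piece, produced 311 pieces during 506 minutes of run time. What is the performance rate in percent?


Formula: Performance = (Ideal CT * Total Count) / Run Time * 100
Ideal output time = 1.2 * 311 = 373.2 min
Performance = 373.2 / 506 * 100 = 73.8%

73.8%


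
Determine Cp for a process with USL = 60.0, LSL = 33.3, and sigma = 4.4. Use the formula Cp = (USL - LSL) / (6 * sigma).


Cp = (60.0 - 33.3) / (6 * 4.4)

1.01


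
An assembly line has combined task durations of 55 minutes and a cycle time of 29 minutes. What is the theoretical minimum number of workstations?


Formula: N_min = ceil(Sum of Task Times / Cycle Time)
N_min = ceil(55 min / 29 min) = ceil(1.8966)
N_min = 2 stations

2


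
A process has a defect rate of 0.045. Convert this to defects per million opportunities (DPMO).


DPMO = defect_rate * 1000000 = 0.045 * 1000000

45000


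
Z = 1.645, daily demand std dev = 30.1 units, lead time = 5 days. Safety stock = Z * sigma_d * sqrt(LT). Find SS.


Formula: SS = z * sigma_d * sqrt(LT)
sqrt(LT) = sqrt(5) = 2.2361
SS = 1.645 * 30.1 * 2.2361
SS = 110.7 units

110.7 units


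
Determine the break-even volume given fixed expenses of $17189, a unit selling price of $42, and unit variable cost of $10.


Formula: BEQ = Fixed Costs / (Price - Variable Cost)
Contribution margin = $42 - $10 = $32/unit
BEQ = ceil($17189 / $32/unit) = ceil(537.16) = 538 units

538 units


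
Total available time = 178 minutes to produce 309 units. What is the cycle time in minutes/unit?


Formula: CT = Available Time / Number of Units
CT = 178 min / 309 units
CT = 0.58 min/unit

0.58 min/unit


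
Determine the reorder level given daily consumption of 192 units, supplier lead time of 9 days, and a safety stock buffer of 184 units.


Formula: ROP = (Daily Demand * Lead Time) + Safety Stock
Demand during lead time = 192 * 9 = 1728 units
ROP = 1728 + 184 = 1912 units

1912 units


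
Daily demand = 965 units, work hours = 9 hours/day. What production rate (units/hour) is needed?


Formula: Production Rate = Daily Demand / Available Hours
Rate = 965 units/day / 9 hours/day
Rate = 107.2 units/hour

107.2 units/hour


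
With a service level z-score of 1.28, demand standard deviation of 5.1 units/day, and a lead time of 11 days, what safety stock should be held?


Formula: SS = z * sigma_d * sqrt(LT)
sqrt(LT) = sqrt(11) = 3.3166
SS = 1.28 * 5.1 * 3.3166
SS = 21.7 units

21.7 units


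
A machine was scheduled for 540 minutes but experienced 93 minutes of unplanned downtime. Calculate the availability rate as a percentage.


Formula: Availability = (Planned Time - Downtime) / Planned Time * 100
Uptime = 540 - 93 = 447 min
Availability = 447 / 540 * 100 = 82.8%

82.8%


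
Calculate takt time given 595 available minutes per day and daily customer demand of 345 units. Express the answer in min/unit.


Formula: Takt Time = Available Production Time / Customer Demand
Takt = 595 min/day / 345 units/day
Takt = 1.72 min/unit

1.72 min/unit


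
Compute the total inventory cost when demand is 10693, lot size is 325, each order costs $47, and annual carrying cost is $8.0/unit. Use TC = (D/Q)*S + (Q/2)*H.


TC = 10693/325 * 47 + 325/2 * 8.0

$2846.37


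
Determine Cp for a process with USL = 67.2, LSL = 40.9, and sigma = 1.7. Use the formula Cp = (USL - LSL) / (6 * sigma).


Cp = (67.2 - 40.9) / (6 * 1.7)

2.58


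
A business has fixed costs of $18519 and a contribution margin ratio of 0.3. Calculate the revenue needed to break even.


Formula: BER = Fixed Costs / Contribution Margin Ratio
BER = $18519 / 0.3
BER = $61730.00 (to the nearest cent)

$61730.00


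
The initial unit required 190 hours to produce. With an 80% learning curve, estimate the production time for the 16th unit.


Formula: T_n = T_1 * (learning_rate)^(log2(n)) where learning_rate = rate/100
Doublings = log2(16) = 4
T_n = 190 * 0.8^4
T_n = 190 * 0.4096 = 77.8 hours

77.8 hours


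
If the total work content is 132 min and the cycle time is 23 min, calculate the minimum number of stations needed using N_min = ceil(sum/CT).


Formula: N_min = ceil(Sum of Task Times / Cycle Time)
N_min = ceil(132 min / 23 min) = ceil(5.7391)
N_min = 6 stations

6


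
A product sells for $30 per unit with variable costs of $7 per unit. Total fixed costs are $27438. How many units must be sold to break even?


Formula: BEQ = Fixed Costs / (Price - Variable Cost)
Contribution margin = $30 - $7 = $23/unit
BEQ = ceil($27438 / $23/unit) = ceil(1192.96) = 1193 units

1193 units


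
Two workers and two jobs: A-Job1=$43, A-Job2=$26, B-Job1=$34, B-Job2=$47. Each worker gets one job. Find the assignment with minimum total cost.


Option 1: A->1 + B->2 = $43 + $47 = $90
Option 2: A->2 + B->1 = $26 + $34 = $60
Min cost = min($90, $60) = $60

$60


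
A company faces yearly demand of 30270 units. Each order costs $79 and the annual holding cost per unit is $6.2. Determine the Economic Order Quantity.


Formula: EOQ = sqrt(2 * D * S / H)
Numerator: 2 * 30270 * 79 = 4782660
2DS/H = 4782660 / 6.2 = 771396.8
EOQ = sqrt(771396.8) = 878.3 units

878.3 units


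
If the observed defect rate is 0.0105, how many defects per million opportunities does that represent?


DPMO = defect_rate * 1000000 = 0.0105 * 1000000

10500


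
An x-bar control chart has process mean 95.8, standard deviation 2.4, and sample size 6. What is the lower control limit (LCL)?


LCL = 95.8 - 3 * 2.4 / sqrt(6)

92.86


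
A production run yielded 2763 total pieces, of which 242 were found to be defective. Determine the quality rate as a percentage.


Formula: Quality Rate = Good Pieces / Total Pieces * 100
Good pieces = 2763 - 242 = 2521
QR = 2521 / 2763 * 100 = 91.2%

91.2%


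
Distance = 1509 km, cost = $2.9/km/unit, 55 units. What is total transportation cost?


TC = dist * cost * units = 1509 * 2.9 * 55 = $240685.50

$240685.50


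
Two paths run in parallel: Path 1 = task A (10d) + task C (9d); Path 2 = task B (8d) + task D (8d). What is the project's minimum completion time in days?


Path 1 = 10 + 9 = 19 days
Path 2 = 8 + 8 = 16 days
Duration = max(19, 16) = 19 days

19 days


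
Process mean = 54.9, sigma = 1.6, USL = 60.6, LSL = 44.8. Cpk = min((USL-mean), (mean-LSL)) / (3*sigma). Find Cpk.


Cpu = (60.6 - 54.9) / (3 * 1.6) = 1.19
Cpl = (54.9 - 44.8) / (3 * 1.6) = 2.1
Cpk = min(1.19, 2.1) = 1.19

1.19


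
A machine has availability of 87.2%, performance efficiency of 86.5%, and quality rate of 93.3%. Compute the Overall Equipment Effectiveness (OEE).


Formula: OEE = Availability * Performance * Quality / 10000
A * P = 87.2% * 86.5% / 100 = 75.43%
OEE = 75.43% * 93.3% / 100 = 70.4%

70.4%


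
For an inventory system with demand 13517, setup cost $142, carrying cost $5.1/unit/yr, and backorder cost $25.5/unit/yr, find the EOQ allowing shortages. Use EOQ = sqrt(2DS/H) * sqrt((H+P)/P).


Formula: EOQ* = sqrt(2DS/H) * sqrt((H+P)/P)
Base EOQ = sqrt(2*13517*142/5.1) = 867.59 units
Correction = sqrt((5.1+25.5)/25.5) = 1.09545
EOQ* = 867.59 * 1.09545 = 950.4 units

950.4 units


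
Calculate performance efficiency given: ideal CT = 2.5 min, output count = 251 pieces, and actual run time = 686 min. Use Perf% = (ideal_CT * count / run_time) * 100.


Formula: Performance = (Ideal CT * Total Count) / Run Time * 100
Ideal output time = 2.5 * 251 = 627.5 min
Performance = 627.5 / 686 * 100 = 91.5%

91.5%


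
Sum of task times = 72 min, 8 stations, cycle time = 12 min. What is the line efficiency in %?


Formula: Efficiency = Sum of Task Times / (N_stations * CT) * 100
Total station capacity = 8 stations * 12 min = 96 min
Efficiency = 72 / 96 * 100 = 75.0%

75.0%


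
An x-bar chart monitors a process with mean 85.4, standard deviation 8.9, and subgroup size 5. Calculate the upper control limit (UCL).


UCL = 85.4 + 3 * 8.9 / sqrt(5)

97.34


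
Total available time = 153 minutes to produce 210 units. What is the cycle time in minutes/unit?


Formula: CT = Available Time / Number of Units
CT = 153 min / 210 units
CT = 0.73 min/unit

0.73 min/unit


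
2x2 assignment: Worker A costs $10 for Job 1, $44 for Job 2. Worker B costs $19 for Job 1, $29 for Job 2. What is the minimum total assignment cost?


Option 1: A->1 + B->2 = $10 + $29 = $39
Option 2: A->2 + B->1 = $44 + $19 = $63
Min cost = min($39, $63) = $39

$39


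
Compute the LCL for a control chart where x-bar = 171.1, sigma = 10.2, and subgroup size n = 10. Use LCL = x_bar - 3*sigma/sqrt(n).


LCL = 171.1 - 3 * 10.2 / sqrt(10)

161.42


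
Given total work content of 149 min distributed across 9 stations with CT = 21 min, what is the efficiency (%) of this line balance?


Formula: Efficiency = Sum of Task Times / (N_stations * CT) * 100
Total station capacity = 9 stations * 21 min = 189 min
Efficiency = 149 / 189 * 100 = 78.8%

78.8%


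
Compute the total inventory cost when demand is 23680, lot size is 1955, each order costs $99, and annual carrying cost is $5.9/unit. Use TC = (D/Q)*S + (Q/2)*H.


TC = 23680/1955 * 99 + 1955/2 * 5.9

$6966.39


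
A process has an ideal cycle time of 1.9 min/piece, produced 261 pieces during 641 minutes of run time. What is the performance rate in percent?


Formula: Performance = (Ideal CT * Total Count) / Run Time * 100
Ideal output time = 1.9 * 261 = 495.9 min
Performance = 495.9 / 641 * 100 = 77.4%

77.4%


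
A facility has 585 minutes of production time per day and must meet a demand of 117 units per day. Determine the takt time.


Formula: Takt Time = Available Production Time / Customer Demand
Takt = 585 min/day / 117 units/day
Takt = 5.0 min/unit

5.0 min/unit


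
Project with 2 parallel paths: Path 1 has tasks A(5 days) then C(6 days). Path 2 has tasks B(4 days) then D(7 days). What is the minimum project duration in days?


Path 1 = 5 + 6 = 11 days
Path 2 = 4 + 7 = 11 days
Duration = max(11, 11) = 11 days

11 days


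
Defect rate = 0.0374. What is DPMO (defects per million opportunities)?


DPMO = defect_rate * 1000000 = 0.0374 * 1000000

37400


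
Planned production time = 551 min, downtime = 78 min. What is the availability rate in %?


Formula: Availability = (Planned Time - Downtime) / Planned Time * 100
Uptime = 551 - 78 = 473 min
Availability = 473 / 551 * 100 = 85.8%

85.8%


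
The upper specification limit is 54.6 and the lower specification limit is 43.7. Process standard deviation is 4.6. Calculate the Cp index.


Cp = (54.6 - 43.7) / (6 * 4.6)

0.39


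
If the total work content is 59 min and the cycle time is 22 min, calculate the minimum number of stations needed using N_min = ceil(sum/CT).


Formula: N_min = ceil(Sum of Task Times / Cycle Time)
N_min = ceil(59 min / 22 min) = ceil(2.6818)
N_min = 3 stations

3


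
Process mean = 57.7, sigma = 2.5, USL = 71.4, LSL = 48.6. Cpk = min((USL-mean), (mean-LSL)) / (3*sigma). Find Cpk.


Cpu = (71.4 - 57.7) / (3 * 2.5) = 1.83
Cpl = (57.7 - 48.6) / (3 * 2.5) = 1.21
Cpk = min(1.83, 1.21) = 1.21

1.21


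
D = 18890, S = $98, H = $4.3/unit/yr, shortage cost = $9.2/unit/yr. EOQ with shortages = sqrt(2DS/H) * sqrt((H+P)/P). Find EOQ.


Formula: EOQ* = sqrt(2DS/H) * sqrt((H+P)/P)
Base EOQ = sqrt(2*18890*98/4.3) = 927.92 units
Correction = sqrt((4.3+9.2)/9.2) = 1.21136
EOQ* = 927.92 * 1.21136 = 1124.0 units

1124.0 units


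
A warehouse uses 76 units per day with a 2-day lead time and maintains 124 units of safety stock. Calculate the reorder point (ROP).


Formula: ROP = (Daily Demand * Lead Time) + Safety Stock
Demand during lead time = 76 * 2 = 152 units
ROP = 152 + 124 = 276 units

276 units


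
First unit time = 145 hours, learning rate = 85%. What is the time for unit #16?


Formula: T_n = T_1 * (learning_rate)^(log2(n)) where learning_rate = rate/100
Doublings = log2(16) = 4
T_n = 145 * 0.85^4
T_n = 145 * 0.522 = 75.7 hours

75.7 hours


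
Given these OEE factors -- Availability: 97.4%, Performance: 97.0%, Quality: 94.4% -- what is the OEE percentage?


Formula: OEE = Availability * Performance * Quality / 10000
A * P = 97.4% * 97.0% / 100 = 94.48%
OEE = 94.48% * 94.4% / 100 = 89.2%

89.2%


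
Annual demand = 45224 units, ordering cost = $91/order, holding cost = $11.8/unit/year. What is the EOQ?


Formula: EOQ = sqrt(2 * D * S / H)
Numerator: 2 * 45224 * 91 = 8230768
2DS/H = 8230768 / 11.8 = 697522.7
EOQ = sqrt(697522.7) = 835.2 units

835.2 units


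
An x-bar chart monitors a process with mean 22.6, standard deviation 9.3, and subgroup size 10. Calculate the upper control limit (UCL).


UCL = 22.6 + 3 * 9.3 / sqrt(10)

31.42


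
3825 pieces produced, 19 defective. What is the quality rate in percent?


Formula: Quality Rate = Good Pieces / Total Pieces * 100
Good pieces = 3825 - 19 = 3806
QR = 3806 / 3825 * 100 = 99.5%

99.5%


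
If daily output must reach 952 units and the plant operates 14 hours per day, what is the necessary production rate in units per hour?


Formula: Production Rate = Daily Demand / Available Hours
Rate = 952 units/day / 14 hours/day
Rate = 68.0 units/hour

68.0 units/hour


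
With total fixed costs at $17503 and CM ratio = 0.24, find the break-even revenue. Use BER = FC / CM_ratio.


Formula: BER = Fixed Costs / Contribution Margin Ratio
BER = $17503 / 0.24
BER = $72929.17 (to the nearest cent)

$72929.17


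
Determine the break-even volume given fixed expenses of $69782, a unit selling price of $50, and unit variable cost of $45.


Formula: BEQ = Fixed Costs / (Price - Variable Cost)
Contribution margin = $50 - $45 = $5/unit
BEQ = ceil($69782 / $5/unit) = ceil(13956.4) = 13957 units

13957 units


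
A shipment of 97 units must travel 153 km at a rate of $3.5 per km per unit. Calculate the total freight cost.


TC = dist * cost * units = 153 * 3.5 * 97 = $51943.50

$51943.50


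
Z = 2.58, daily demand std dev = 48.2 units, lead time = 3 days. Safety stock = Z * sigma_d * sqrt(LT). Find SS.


Formula: SS = z * sigma_d * sqrt(LT)
sqrt(LT) = sqrt(3) = 1.7321
SS = 2.58 * 48.2 * 1.7321
SS = 215.4 units

215.4 units


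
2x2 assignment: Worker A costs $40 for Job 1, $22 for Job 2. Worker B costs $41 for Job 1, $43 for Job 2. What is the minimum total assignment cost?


Option 1: A->1 + B->2 = $40 + $43 = $83
Option 2: A->2 + B->1 = $22 + $41 = $63
Min cost = min($83, $63) = $63

$63


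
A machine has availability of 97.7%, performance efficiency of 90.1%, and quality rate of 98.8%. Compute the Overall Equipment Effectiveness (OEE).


Formula: OEE = Availability * Performance * Quality / 10000
A * P = 97.7% * 90.1% / 100 = 88.03%
OEE = 88.03% * 98.8% / 100 = 87.0%

87.0%


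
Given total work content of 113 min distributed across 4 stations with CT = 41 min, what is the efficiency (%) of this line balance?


Formula: Efficiency = Sum of Task Times / (N_stations * CT) * 100
Total station capacity = 4 stations * 41 min = 164 min
Efficiency = 113 / 164 * 100 = 68.9%

68.9%


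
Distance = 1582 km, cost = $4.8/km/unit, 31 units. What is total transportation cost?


TC = dist * cost * units = 1582 * 4.8 * 31 = $235401.60

$235401.60


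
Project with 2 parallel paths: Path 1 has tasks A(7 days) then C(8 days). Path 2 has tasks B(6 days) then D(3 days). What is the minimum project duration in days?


Path 1 = 7 + 8 = 15 days
Path 2 = 6 + 3 = 9 days
Duration = max(15, 9) = 15 days

15 days


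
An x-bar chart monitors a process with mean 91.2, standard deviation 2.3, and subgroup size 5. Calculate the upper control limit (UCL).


UCL = 91.2 + 3 * 2.3 / sqrt(5)

94.29


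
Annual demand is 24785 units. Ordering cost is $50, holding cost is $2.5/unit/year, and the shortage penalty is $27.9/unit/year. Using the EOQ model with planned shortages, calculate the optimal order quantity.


Formula: EOQ* = sqrt(2DS/H) * sqrt((H+P)/P)
Base EOQ = sqrt(2*24785*50/2.5) = 995.69 units
Correction = sqrt((2.5+27.9)/27.9) = 1.04384
EOQ* = 995.69 * 1.04384 = 1039.3 units

1039.3 units


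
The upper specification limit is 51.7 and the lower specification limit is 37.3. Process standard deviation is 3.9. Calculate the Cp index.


Cp = (51.7 - 37.3) / (6 * 3.9)

0.62


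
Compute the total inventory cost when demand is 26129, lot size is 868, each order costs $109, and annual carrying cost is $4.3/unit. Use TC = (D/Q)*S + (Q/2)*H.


TC = 26129/868 * 109 + 868/2 * 4.3

$5147.38


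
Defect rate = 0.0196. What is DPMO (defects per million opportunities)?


DPMO = defect_rate * 1000000 = 0.0196 * 1000000

19600


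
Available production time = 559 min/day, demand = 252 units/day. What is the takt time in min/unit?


Formula: Takt Time = Available Production Time / Customer Demand
Takt = 559 min/day / 252 units/day
Takt = 2.22 min/unit

2.22 min/unit


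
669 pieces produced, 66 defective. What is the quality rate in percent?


Formula: Quality Rate = Good Pieces / Total Pieces * 100
Good pieces = 669 - 66 = 603
QR = 603 / 669 * 100 = 90.1%

90.1%


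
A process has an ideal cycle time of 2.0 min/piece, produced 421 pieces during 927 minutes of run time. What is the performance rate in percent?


Formula: Performance = (Ideal CT * Total Count) / Run Time * 100
Ideal output time = 2.0 * 421 = 842.0 min
Performance = 842.0 / 927 * 100 = 90.8%

90.8%


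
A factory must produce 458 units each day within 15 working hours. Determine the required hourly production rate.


Formula: Production Rate = Daily Demand / Available Hours
Rate = 458 units/day / 15 hours/day
Rate = 30.5 units/hour

30.5 units/hour


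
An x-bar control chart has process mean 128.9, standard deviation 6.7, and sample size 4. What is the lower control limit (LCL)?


LCL = 128.9 - 3 * 6.7 / sqrt(4)

118.85


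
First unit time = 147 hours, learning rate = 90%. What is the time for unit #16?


Formula: T_n = T_1 * (learning_rate)^(log2(n)) where learning_rate = rate/100
Doublings = log2(16) = 4
T_n = 147 * 0.9^4
T_n = 147 * 0.6561 = 96.4 hours

96.4 hours


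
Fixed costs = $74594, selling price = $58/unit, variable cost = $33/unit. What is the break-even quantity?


Formula: BEQ = Fixed Costs / (Price - Variable Cost)
Contribution margin = $58 - $33 = $25/unit
BEQ = ceil($74594 / $25/unit) = ceil(2983.76) = 2984 units

2984 units


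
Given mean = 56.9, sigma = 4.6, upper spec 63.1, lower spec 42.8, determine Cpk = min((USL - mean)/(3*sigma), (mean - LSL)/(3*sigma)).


Cpu = (63.1 - 56.9) / (3 * 4.6) = 0.45
Cpl = (56.9 - 42.8) / (3 * 4.6) = 1.02
Cpk = min(0.45, 1.02) = 0.45

0.45


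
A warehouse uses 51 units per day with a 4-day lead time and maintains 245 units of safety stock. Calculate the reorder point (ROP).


Formula: ROP = (Daily Demand * Lead Time) + Safety Stock
Demand during lead time = 51 * 4 = 204 units
ROP = 204 + 245 = 449 units

449 units


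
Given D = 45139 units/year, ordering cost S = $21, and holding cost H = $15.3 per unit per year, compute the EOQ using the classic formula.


Formula: EOQ = sqrt(2 * D * S / H)
Numerator: 2 * 45139 * 21 = 1895838
2DS/H = 1895838 / 15.3 = 123911.0
EOQ = sqrt(123911.0) = 352.0 units

352.0 units


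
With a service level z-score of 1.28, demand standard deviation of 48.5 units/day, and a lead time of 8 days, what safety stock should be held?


Formula: SS = z * sigma_d * sqrt(LT)
sqrt(LT) = sqrt(8) = 2.8284
SS = 1.28 * 48.5 * 2.8284
SS = 175.6 units

175.6 units


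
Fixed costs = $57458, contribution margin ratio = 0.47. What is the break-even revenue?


Formula: BER = Fixed Costs / Contribution Margin Ratio
BER = $57458 / 0.47
BER = $122251.06 (to the nearest cent)

$122251.06


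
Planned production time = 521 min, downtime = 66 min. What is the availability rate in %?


Formula: Availability = (Planned Time - Downtime) / Planned Time * 100
Uptime = 521 - 66 = 455 min
Availability = 455 / 521 * 100 = 87.3%

87.3%


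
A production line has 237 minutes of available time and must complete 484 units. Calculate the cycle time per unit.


Formula: CT = Available Time / Number of Units
CT = 237 min / 484 units
CT = 0.49 min/unit

0.49 min/unit


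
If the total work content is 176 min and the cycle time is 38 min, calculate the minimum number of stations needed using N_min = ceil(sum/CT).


Formula: N_min = ceil(Sum of Task Times / Cycle Time)
N_min = ceil(176 min / 38 min) = ceil(4.6316)
N_min = 5 stations

5


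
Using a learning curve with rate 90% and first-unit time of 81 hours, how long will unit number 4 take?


Formula: T_n = T_1 * (learning_rate)^(log2(n)) where learning_rate = rate/100
Doublings = log2(4) = 2
T_n = 81 * 0.9^2
T_n = 81 * 0.81 = 65.6 hours

65.6 hours


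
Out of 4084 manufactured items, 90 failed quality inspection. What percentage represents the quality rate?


Formula: Quality Rate = Good Pieces / Total Pieces * 100
Good pieces = 4084 - 90 = 3994
QR = 3994 / 4084 * 100 = 97.8%

97.8%


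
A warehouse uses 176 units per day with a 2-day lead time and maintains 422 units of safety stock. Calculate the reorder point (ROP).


Formula: ROP = (Daily Demand * Lead Time) + Safety Stock
Demand during lead time = 176 * 2 = 352 units
ROP = 352 + 422 = 774 units

774 units


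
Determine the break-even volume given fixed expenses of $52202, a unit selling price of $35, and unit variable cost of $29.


Formula: BEQ = Fixed Costs / (Price - Variable Cost)
Contribution margin = $35 - $29 = $6/unit
BEQ = ceil($52202 / $6/unit) = ceil(8700.33) = 8701 units

8701 units


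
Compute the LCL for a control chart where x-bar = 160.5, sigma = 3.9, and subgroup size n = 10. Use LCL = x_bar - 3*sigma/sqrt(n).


LCL = 160.5 - 3 * 3.9 / sqrt(10)

156.8


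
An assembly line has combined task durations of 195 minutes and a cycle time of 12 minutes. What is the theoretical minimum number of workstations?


Formula: N_min = ceil(Sum of Task Times / Cycle Time)
N_min = ceil(195 min / 12 min) = ceil(16.25)
N_min = 17 stations

17


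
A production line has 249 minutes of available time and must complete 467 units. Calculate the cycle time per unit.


Formula: CT = Available Time / Number of Units
CT = 249 min / 467 units
CT = 0.53 min/unit

0.53 min/unit


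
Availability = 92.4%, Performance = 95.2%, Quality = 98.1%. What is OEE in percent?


Formula: OEE = Availability * Performance * Quality / 10000
A * P = 92.4% * 95.2% / 100 = 87.96%
OEE = 87.96% * 98.1% / 100 = 86.3%

86.3%


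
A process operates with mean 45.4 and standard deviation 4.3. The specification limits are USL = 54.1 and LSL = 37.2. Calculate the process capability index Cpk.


Cpu = (54.1 - 45.4) / (3 * 4.3) = 0.67
Cpl = (45.4 - 37.2) / (3 * 4.3) = 0.64
Cpk = min(0.67, 0.64) = 0.64

0.64


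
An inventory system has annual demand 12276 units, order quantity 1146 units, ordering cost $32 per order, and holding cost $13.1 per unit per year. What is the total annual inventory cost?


TC = 12276/1146 * 32 + 1146/2 * 13.1

$7849.09


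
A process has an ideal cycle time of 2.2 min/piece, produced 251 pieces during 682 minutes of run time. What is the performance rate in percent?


Formula: Performance = (Ideal CT * Total Count) / Run Time * 100
Ideal output time = 2.2 * 251 = 552.2 min
Performance = 552.2 / 682 * 100 = 81.0%

81.0%


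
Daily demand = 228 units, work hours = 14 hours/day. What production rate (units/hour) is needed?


Formula: Production Rate = Daily Demand / Available Hours
Rate = 228 units/day / 14 hours/day
Rate = 16.3 units/hour

16.3 units/hour


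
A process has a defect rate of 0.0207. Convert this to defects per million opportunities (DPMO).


DPMO = defect_rate * 1000000 = 0.0207 * 1000000

20700


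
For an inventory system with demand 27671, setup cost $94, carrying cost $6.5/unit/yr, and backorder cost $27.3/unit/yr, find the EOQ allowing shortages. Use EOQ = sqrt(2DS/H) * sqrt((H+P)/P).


Formula: EOQ* = sqrt(2DS/H) * sqrt((H+P)/P)
Base EOQ = sqrt(2*27671*94/6.5) = 894.61 units
Correction = sqrt((6.5+27.3)/27.3) = 1.1127
EOQ* = 894.61 * 1.1127 = 995.4 units

995.4 units


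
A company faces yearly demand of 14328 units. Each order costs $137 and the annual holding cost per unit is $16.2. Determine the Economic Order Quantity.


Formula: EOQ = sqrt(2 * D * S / H)
Numerator: 2 * 14328 * 137 = 3925872
2DS/H = 3925872 / 16.2 = 242337.8
EOQ = sqrt(242337.8) = 492.3 units

492.3 units


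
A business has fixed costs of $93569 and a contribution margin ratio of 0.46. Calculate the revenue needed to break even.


Formula: BER = Fixed Costs / Contribution Margin Ratio
BER = $93569 / 0.46
BER = $203410.87 (to the nearest cent)

$203410.87


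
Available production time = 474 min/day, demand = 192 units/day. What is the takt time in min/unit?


Formula: Takt Time = Available Production Time / Customer Demand
Takt = 474 min/day / 192 units/day
Takt = 2.47 min/unit

2.47 min/unit


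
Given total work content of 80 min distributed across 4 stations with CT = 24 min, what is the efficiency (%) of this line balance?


Formula: Efficiency = Sum of Task Times / (N_stations * CT) * 100
Total station capacity = 4 stations * 24 min = 96 min
Efficiency = 80 / 96 * 100 = 83.3%

83.3%


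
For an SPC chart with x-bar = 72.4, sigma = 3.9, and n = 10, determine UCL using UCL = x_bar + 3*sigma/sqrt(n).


UCL = 72.4 + 3 * 3.9 / sqrt(10)

76.1


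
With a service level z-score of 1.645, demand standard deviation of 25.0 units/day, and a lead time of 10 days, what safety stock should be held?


Formula: SS = z * sigma_d * sqrt(LT)
sqrt(LT) = sqrt(10) = 3.1623
SS = 1.645 * 25.0 * 3.1623
SS = 130.0 units

130.0 units


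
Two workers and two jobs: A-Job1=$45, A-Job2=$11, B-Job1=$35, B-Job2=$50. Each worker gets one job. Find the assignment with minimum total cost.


Option 1: A->1 + B->2 = $45 + $50 = $95
Option 2: A->2 + B->1 = $11 + $35 = $46
Min cost = min($95, $46) = $46

$46


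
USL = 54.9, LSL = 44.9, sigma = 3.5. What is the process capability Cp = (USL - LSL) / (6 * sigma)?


Cp = (54.9 - 44.9) / (6 * 3.5)

0.48


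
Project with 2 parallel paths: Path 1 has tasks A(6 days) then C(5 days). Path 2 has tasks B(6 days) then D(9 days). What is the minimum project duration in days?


Path 1 = 6 + 5 = 11 days
Path 2 = 6 + 9 = 15 days
Duration = max(11, 15) = 15 days

15 days


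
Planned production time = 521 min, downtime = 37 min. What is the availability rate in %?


Formula: Availability = (Planned Time - Downtime) / Planned Time * 100
Uptime = 521 - 37 = 484 min
Availability = 484 / 521 * 100 = 92.9%

92.9%


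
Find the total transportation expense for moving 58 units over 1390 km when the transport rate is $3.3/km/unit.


TC = dist * cost * units = 1390 * 3.3 * 58 = $266046.00

$266046.00


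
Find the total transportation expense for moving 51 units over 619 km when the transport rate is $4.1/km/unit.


TC = dist * cost * units = 619 * 4.1 * 51 = $129432.90

$129432.90


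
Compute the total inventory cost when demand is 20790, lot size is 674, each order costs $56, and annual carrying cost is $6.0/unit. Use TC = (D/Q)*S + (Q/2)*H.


TC = 20790/674 * 56 + 674/2 * 6.0

$3749.36


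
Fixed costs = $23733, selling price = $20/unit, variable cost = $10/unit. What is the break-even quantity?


Formula: BEQ = Fixed Costs / (Price - Variable Cost)
Contribution margin = $20 - $10 = $10/unit
BEQ = ceil($23733 / $10/unit) = ceil(2373.3) = 2374 units

2374 units


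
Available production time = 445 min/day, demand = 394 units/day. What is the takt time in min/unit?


Formula: Takt Time = Available Production Time / Customer Demand
Takt = 445 min/day / 394 units/day
Takt = 1.13 min/unit

1.13 min/unit


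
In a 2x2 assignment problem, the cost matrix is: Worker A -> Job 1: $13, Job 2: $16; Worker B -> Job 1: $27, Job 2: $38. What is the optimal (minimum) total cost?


Option 1: A->1 + B->2 = $13 + $38 = $51
Option 2: A->2 + B->1 = $16 + $27 = $43
Min cost = min($51, $43) = $43

$43


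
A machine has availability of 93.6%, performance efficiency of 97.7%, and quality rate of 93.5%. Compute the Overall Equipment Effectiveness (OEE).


Formula: OEE = Availability * Performance * Quality / 10000
A * P = 93.6% * 97.7% / 100 = 91.45%
OEE = 91.45% * 93.5% / 100 = 85.5%

85.5%


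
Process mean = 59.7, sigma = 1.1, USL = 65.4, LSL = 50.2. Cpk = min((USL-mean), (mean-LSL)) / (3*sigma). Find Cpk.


Cpu = (65.4 - 59.7) / (3 * 1.1) = 1.73
Cpl = (59.7 - 50.2) / (3 * 1.1) = 2.88
Cpk = min(1.73, 2.88) = 1.73

1.73


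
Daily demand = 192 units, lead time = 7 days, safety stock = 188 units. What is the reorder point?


Formula: ROP = (Daily Demand * Lead Time) + Safety Stock
Demand during lead time = 192 * 7 = 1344 units
ROP = 1344 + 188 = 1532 units

1532 units


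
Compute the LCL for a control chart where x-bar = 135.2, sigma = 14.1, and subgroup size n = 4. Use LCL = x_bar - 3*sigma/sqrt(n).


LCL = 135.2 - 3 * 14.1 / sqrt(4)

114.05


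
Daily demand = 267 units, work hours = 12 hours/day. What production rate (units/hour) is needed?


Formula: Production Rate = Daily Demand / Available Hours
Rate = 267 units/day / 12 hours/day
Rate = 22.3 units/hour

22.3 units/hour


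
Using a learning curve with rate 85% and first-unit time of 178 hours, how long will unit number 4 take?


Formula: T_n = T_1 * (learning_rate)^(log2(n)) where learning_rate = rate/100
Doublings = log2(4) = 2
T_n = 178 * 0.85^2
T_n = 178 * 0.7225 = 128.6 hours

128.6 hours


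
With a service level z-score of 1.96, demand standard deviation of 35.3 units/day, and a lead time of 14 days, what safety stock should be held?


Formula: SS = z * sigma_d * sqrt(LT)
sqrt(LT) = sqrt(14) = 3.7417
SS = 1.96 * 35.3 * 3.7417
SS = 258.9 units

258.9 units


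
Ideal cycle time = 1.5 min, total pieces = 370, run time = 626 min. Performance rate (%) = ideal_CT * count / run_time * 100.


Formula: Performance = (Ideal CT * Total Count) / Run Time * 100
Ideal output time = 1.5 * 370 = 555.0 min
Performance = 555.0 / 626 * 100 = 88.7%

88.7%


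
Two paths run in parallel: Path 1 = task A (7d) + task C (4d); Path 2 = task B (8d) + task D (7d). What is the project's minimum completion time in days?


Path 1 = 7 + 4 = 11 days
Path 2 = 8 + 7 = 15 days
Duration = max(11, 15) = 15 days

15 days


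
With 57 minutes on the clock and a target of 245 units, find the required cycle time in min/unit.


Formula: CT = Available Time / Number of Units
CT = 57 min / 245 units
CT = 0.23 min/unit

0.23 min/unit


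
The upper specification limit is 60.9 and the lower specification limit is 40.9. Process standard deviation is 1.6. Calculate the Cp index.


Cp = (60.9 - 40.9) / (6 * 1.6)

2.08


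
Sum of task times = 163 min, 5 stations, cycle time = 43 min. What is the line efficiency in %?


Formula: Efficiency = Sum of Task Times / (N_stations * CT) * 100
Total station capacity = 5 stations * 43 min = 215 min
Efficiency = 163 / 215 * 100 = 75.8%

75.8%


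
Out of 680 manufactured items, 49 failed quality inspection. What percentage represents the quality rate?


Formula: Quality Rate = Good Pieces / Total Pieces * 100
Good pieces = 680 - 49 = 631
QR = 631 / 680 * 100 = 92.8%

92.8%


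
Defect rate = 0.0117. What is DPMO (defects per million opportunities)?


DPMO = defect_rate * 1000000 = 0.0117 * 1000000

11700


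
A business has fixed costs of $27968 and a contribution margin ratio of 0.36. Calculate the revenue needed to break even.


Formula: BER = Fixed Costs / Contribution Margin Ratio
BER = $27968 / 0.36
BER = $77688.89 (to the nearest cent)

$77688.89


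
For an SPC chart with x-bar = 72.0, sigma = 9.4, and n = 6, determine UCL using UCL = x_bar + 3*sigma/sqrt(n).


UCL = 72.0 + 3 * 9.4 / sqrt(6)

83.51


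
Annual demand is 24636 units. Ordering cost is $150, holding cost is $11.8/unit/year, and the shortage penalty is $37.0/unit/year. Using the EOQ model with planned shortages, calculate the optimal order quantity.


Formula: EOQ* = sqrt(2DS/H) * sqrt((H+P)/P)
Base EOQ = sqrt(2*24636*150/11.8) = 791.42 units
Correction = sqrt((11.8+37.0)/37.0) = 1.14844
EOQ* = 791.42 * 1.14844 = 908.9 units

908.9 units


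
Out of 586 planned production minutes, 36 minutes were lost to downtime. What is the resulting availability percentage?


Formula: Availability = (Planned Time - Downtime) / Planned Time * 100
Uptime = 586 - 36 = 550 min
Availability = 550 / 586 * 100 = 93.9%

93.9%


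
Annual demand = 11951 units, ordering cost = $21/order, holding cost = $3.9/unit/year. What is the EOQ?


Formula: EOQ = sqrt(2 * D * S / H)
Numerator: 2 * 11951 * 21 = 501942
2DS/H = 501942 / 3.9 = 128703.1
EOQ = sqrt(128703.1) = 358.8 units

358.8 units


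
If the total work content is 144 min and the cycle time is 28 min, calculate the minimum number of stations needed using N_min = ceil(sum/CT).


Formula: N_min = ceil(Sum of Task Times / Cycle Time)
N_min = ceil(144 min / 28 min) = ceil(5.1429)
N_min = 6 stations

6


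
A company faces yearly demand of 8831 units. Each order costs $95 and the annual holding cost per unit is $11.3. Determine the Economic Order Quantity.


Formula: EOQ = sqrt(2 * D * S / H)
Numerator: 2 * 8831 * 95 = 1677890
2DS/H = 1677890 / 11.3 = 148485.8
EOQ = sqrt(148485.8) = 385.3 units

385.3 units


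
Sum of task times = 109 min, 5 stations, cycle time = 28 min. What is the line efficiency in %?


Formula: Efficiency = Sum of Task Times / (N_stations * CT) * 100
Total station capacity = 5 stations * 28 min = 140 min
Efficiency = 109 / 140 * 100 = 77.9%

77.9%


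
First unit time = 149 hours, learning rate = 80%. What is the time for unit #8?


Formula: T_n = T_1 * (learning_rate)^(log2(n)) where learning_rate = rate/100
Doublings = log2(8) = 3
T_n = 149 * 0.8^3
T_n = 149 * 0.512 = 76.3 hours

76.3 hours


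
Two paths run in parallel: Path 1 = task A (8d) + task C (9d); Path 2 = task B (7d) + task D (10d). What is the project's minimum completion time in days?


Path 1 = 8 + 9 = 17 days
Path 2 = 7 + 10 = 17 days
Duration = max(17, 17) = 17 days

17 days


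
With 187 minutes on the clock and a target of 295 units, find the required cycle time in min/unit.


Formula: CT = Available Time / Number of Units
CT = 187 min / 295 units
CT = 0.63 min/unit

0.63 min/unit


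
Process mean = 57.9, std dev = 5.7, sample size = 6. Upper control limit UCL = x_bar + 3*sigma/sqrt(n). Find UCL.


UCL = 57.9 + 3 * 5.7 / sqrt(6)

64.88


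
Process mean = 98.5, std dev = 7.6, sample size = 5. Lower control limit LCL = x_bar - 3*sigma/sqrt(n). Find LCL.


LCL = 98.5 - 3 * 7.6 / sqrt(5)

88.3
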